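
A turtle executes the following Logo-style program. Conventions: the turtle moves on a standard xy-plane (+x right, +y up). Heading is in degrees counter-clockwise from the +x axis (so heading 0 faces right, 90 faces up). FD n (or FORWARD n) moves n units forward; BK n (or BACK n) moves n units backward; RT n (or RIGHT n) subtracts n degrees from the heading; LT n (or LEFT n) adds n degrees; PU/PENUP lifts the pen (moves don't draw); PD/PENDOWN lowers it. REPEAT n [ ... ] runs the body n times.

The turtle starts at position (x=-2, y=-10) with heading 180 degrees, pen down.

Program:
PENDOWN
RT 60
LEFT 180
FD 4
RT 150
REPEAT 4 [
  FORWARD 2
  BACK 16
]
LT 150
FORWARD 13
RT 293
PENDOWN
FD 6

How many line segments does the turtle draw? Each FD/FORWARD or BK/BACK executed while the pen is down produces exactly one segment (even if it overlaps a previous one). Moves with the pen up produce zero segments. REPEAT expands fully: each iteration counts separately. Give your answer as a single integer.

Answer: 11

Derivation:
Executing turtle program step by step:
Start: pos=(-2,-10), heading=180, pen down
PD: pen down
RT 60: heading 180 -> 120
LT 180: heading 120 -> 300
FD 4: (-2,-10) -> (0,-13.464) [heading=300, draw]
RT 150: heading 300 -> 150
REPEAT 4 [
  -- iteration 1/4 --
  FD 2: (0,-13.464) -> (-1.732,-12.464) [heading=150, draw]
  BK 16: (-1.732,-12.464) -> (12.124,-20.464) [heading=150, draw]
  -- iteration 2/4 --
  FD 2: (12.124,-20.464) -> (10.392,-19.464) [heading=150, draw]
  BK 16: (10.392,-19.464) -> (24.249,-27.464) [heading=150, draw]
  -- iteration 3/4 --
  FD 2: (24.249,-27.464) -> (22.517,-26.464) [heading=150, draw]
  BK 16: (22.517,-26.464) -> (36.373,-34.464) [heading=150, draw]
  -- iteration 4/4 --
  FD 2: (36.373,-34.464) -> (34.641,-33.464) [heading=150, draw]
  BK 16: (34.641,-33.464) -> (48.497,-41.464) [heading=150, draw]
]
LT 150: heading 150 -> 300
FD 13: (48.497,-41.464) -> (54.997,-52.722) [heading=300, draw]
RT 293: heading 300 -> 7
PD: pen down
FD 6: (54.997,-52.722) -> (60.953,-51.991) [heading=7, draw]
Final: pos=(60.953,-51.991), heading=7, 11 segment(s) drawn
Segments drawn: 11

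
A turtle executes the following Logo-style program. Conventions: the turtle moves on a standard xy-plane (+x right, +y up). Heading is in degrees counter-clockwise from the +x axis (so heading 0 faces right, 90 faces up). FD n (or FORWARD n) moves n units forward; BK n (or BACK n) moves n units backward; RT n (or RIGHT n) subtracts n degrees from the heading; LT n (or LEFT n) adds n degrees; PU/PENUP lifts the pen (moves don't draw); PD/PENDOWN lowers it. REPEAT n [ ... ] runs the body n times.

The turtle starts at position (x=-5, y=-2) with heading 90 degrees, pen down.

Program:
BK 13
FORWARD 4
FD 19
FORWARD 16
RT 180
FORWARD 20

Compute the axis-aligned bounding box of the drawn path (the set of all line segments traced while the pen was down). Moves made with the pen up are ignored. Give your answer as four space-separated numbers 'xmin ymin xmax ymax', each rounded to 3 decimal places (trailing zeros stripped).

Executing turtle program step by step:
Start: pos=(-5,-2), heading=90, pen down
BK 13: (-5,-2) -> (-5,-15) [heading=90, draw]
FD 4: (-5,-15) -> (-5,-11) [heading=90, draw]
FD 19: (-5,-11) -> (-5,8) [heading=90, draw]
FD 16: (-5,8) -> (-5,24) [heading=90, draw]
RT 180: heading 90 -> 270
FD 20: (-5,24) -> (-5,4) [heading=270, draw]
Final: pos=(-5,4), heading=270, 5 segment(s) drawn

Segment endpoints: x in {-5, -5, -5, -5}, y in {-15, -11, -2, 4, 8, 24}
xmin=-5, ymin=-15, xmax=-5, ymax=24

Answer: -5 -15 -5 24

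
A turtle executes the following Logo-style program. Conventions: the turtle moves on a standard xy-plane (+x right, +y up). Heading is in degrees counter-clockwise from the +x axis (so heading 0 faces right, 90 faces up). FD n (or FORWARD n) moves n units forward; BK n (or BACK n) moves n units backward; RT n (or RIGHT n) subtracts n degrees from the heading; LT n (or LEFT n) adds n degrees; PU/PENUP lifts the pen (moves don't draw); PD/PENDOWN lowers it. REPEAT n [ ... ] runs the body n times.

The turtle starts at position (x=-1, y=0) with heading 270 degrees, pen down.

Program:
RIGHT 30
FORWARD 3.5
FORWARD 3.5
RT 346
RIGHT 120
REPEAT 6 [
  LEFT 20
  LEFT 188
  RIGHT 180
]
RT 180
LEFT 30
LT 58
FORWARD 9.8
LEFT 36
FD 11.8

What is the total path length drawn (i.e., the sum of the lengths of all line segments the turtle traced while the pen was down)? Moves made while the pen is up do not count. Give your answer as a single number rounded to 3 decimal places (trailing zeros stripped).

Answer: 28.6

Derivation:
Executing turtle program step by step:
Start: pos=(-1,0), heading=270, pen down
RT 30: heading 270 -> 240
FD 3.5: (-1,0) -> (-2.75,-3.031) [heading=240, draw]
FD 3.5: (-2.75,-3.031) -> (-4.5,-6.062) [heading=240, draw]
RT 346: heading 240 -> 254
RT 120: heading 254 -> 134
REPEAT 6 [
  -- iteration 1/6 --
  LT 20: heading 134 -> 154
  LT 188: heading 154 -> 342
  RT 180: heading 342 -> 162
  -- iteration 2/6 --
  LT 20: heading 162 -> 182
  LT 188: heading 182 -> 10
  RT 180: heading 10 -> 190
  -- iteration 3/6 --
  LT 20: heading 190 -> 210
  LT 188: heading 210 -> 38
  RT 180: heading 38 -> 218
  -- iteration 4/6 --
  LT 20: heading 218 -> 238
  LT 188: heading 238 -> 66
  RT 180: heading 66 -> 246
  -- iteration 5/6 --
  LT 20: heading 246 -> 266
  LT 188: heading 266 -> 94
  RT 180: heading 94 -> 274
  -- iteration 6/6 --
  LT 20: heading 274 -> 294
  LT 188: heading 294 -> 122
  RT 180: heading 122 -> 302
]
RT 180: heading 302 -> 122
LT 30: heading 122 -> 152
LT 58: heading 152 -> 210
FD 9.8: (-4.5,-6.062) -> (-12.987,-10.962) [heading=210, draw]
LT 36: heading 210 -> 246
FD 11.8: (-12.987,-10.962) -> (-17.787,-21.742) [heading=246, draw]
Final: pos=(-17.787,-21.742), heading=246, 4 segment(s) drawn

Segment lengths:
  seg 1: (-1,0) -> (-2.75,-3.031), length = 3.5
  seg 2: (-2.75,-3.031) -> (-4.5,-6.062), length = 3.5
  seg 3: (-4.5,-6.062) -> (-12.987,-10.962), length = 9.8
  seg 4: (-12.987,-10.962) -> (-17.787,-21.742), length = 11.8
Total = 28.6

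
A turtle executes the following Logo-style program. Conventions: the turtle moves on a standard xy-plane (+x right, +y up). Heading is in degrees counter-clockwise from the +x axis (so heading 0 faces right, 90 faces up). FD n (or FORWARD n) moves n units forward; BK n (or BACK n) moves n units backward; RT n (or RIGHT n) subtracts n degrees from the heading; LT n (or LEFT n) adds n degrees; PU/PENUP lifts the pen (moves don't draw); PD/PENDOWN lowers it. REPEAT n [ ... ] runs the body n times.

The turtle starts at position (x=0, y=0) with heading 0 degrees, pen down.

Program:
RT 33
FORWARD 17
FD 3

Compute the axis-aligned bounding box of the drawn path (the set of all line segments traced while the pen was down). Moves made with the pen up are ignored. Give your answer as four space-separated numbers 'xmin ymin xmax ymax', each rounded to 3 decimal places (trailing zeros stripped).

Answer: 0 -10.893 16.773 0

Derivation:
Executing turtle program step by step:
Start: pos=(0,0), heading=0, pen down
RT 33: heading 0 -> 327
FD 17: (0,0) -> (14.257,-9.259) [heading=327, draw]
FD 3: (14.257,-9.259) -> (16.773,-10.893) [heading=327, draw]
Final: pos=(16.773,-10.893), heading=327, 2 segment(s) drawn

Segment endpoints: x in {0, 14.257, 16.773}, y in {-10.893, -9.259, 0}
xmin=0, ymin=-10.893, xmax=16.773, ymax=0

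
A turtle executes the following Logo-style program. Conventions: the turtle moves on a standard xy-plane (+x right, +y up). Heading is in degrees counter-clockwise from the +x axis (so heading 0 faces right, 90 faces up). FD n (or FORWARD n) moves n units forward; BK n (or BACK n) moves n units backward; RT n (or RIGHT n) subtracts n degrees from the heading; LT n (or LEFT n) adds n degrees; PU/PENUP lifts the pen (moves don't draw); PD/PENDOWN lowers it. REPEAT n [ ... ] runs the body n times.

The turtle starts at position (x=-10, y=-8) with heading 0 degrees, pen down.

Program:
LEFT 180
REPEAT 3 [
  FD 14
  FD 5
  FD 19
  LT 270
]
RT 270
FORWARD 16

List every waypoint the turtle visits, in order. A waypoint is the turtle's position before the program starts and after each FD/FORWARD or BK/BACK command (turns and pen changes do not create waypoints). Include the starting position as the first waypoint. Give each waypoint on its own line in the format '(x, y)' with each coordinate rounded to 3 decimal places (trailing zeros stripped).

Executing turtle program step by step:
Start: pos=(-10,-8), heading=0, pen down
LT 180: heading 0 -> 180
REPEAT 3 [
  -- iteration 1/3 --
  FD 14: (-10,-8) -> (-24,-8) [heading=180, draw]
  FD 5: (-24,-8) -> (-29,-8) [heading=180, draw]
  FD 19: (-29,-8) -> (-48,-8) [heading=180, draw]
  LT 270: heading 180 -> 90
  -- iteration 2/3 --
  FD 14: (-48,-8) -> (-48,6) [heading=90, draw]
  FD 5: (-48,6) -> (-48,11) [heading=90, draw]
  FD 19: (-48,11) -> (-48,30) [heading=90, draw]
  LT 270: heading 90 -> 0
  -- iteration 3/3 --
  FD 14: (-48,30) -> (-34,30) [heading=0, draw]
  FD 5: (-34,30) -> (-29,30) [heading=0, draw]
  FD 19: (-29,30) -> (-10,30) [heading=0, draw]
  LT 270: heading 0 -> 270
]
RT 270: heading 270 -> 0
FD 16: (-10,30) -> (6,30) [heading=0, draw]
Final: pos=(6,30), heading=0, 10 segment(s) drawn
Waypoints (11 total):
(-10, -8)
(-24, -8)
(-29, -8)
(-48, -8)
(-48, 6)
(-48, 11)
(-48, 30)
(-34, 30)
(-29, 30)
(-10, 30)
(6, 30)

Answer: (-10, -8)
(-24, -8)
(-29, -8)
(-48, -8)
(-48, 6)
(-48, 11)
(-48, 30)
(-34, 30)
(-29, 30)
(-10, 30)
(6, 30)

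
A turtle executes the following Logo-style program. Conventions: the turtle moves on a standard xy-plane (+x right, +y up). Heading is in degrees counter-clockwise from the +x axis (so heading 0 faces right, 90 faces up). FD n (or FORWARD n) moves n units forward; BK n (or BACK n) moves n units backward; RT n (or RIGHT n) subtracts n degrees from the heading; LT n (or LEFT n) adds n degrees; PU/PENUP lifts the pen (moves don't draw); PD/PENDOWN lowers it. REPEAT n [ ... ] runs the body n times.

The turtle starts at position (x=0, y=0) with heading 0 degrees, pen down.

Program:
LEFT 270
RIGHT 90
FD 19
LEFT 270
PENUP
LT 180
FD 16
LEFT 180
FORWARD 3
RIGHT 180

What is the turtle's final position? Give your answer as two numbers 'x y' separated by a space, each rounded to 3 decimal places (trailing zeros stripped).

Answer: -19 -13

Derivation:
Executing turtle program step by step:
Start: pos=(0,0), heading=0, pen down
LT 270: heading 0 -> 270
RT 90: heading 270 -> 180
FD 19: (0,0) -> (-19,0) [heading=180, draw]
LT 270: heading 180 -> 90
PU: pen up
LT 180: heading 90 -> 270
FD 16: (-19,0) -> (-19,-16) [heading=270, move]
LT 180: heading 270 -> 90
FD 3: (-19,-16) -> (-19,-13) [heading=90, move]
RT 180: heading 90 -> 270
Final: pos=(-19,-13), heading=270, 1 segment(s) drawn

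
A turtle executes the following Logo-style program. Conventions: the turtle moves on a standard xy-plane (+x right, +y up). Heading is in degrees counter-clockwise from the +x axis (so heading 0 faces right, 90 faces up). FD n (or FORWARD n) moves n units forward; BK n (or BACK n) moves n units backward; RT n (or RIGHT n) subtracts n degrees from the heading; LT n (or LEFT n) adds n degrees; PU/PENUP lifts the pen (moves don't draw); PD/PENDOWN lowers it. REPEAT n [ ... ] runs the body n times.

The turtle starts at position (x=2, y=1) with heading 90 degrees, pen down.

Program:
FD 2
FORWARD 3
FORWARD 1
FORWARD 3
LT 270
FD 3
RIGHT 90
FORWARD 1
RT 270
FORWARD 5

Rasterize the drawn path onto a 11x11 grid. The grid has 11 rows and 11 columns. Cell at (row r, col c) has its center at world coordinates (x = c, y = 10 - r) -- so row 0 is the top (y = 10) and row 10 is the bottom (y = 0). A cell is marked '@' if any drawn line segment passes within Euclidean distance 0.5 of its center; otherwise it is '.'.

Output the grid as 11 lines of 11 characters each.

Answer: ..@@@@.....
..@..@@@@@@
..@........
..@........
..@........
..@........
..@........
..@........
..@........
..@........
...........

Derivation:
Segment 0: (2,1) -> (2,3)
Segment 1: (2,3) -> (2,6)
Segment 2: (2,6) -> (2,7)
Segment 3: (2,7) -> (2,10)
Segment 4: (2,10) -> (5,10)
Segment 5: (5,10) -> (5,9)
Segment 6: (5,9) -> (10,9)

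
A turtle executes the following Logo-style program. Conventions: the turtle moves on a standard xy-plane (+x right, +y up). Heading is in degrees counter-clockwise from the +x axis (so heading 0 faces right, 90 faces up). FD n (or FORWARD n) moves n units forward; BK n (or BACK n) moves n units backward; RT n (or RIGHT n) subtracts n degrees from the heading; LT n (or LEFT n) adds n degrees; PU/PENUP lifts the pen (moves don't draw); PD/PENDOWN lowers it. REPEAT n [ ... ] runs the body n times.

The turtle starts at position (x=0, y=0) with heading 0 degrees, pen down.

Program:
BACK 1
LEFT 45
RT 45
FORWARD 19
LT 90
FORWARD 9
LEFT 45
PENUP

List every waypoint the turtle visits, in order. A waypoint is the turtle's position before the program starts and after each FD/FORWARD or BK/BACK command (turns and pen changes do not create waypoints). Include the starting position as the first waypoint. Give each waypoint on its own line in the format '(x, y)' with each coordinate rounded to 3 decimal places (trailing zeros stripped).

Answer: (0, 0)
(-1, 0)
(18, 0)
(18, 9)

Derivation:
Executing turtle program step by step:
Start: pos=(0,0), heading=0, pen down
BK 1: (0,0) -> (-1,0) [heading=0, draw]
LT 45: heading 0 -> 45
RT 45: heading 45 -> 0
FD 19: (-1,0) -> (18,0) [heading=0, draw]
LT 90: heading 0 -> 90
FD 9: (18,0) -> (18,9) [heading=90, draw]
LT 45: heading 90 -> 135
PU: pen up
Final: pos=(18,9), heading=135, 3 segment(s) drawn
Waypoints (4 total):
(0, 0)
(-1, 0)
(18, 0)
(18, 9)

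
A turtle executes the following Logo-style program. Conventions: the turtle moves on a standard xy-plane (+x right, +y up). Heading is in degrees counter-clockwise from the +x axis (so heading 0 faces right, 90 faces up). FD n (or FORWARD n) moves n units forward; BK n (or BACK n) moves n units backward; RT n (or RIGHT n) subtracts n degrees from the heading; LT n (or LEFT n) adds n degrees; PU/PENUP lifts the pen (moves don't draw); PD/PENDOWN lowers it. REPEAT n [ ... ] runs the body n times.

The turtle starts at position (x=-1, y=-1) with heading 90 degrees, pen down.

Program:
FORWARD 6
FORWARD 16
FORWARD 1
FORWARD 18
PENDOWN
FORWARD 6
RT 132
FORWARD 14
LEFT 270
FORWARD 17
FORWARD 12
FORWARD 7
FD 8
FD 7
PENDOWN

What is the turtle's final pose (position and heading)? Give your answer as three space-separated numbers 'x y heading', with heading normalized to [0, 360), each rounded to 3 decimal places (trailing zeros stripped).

Answer: -24.722 -1.268 228

Derivation:
Executing turtle program step by step:
Start: pos=(-1,-1), heading=90, pen down
FD 6: (-1,-1) -> (-1,5) [heading=90, draw]
FD 16: (-1,5) -> (-1,21) [heading=90, draw]
FD 1: (-1,21) -> (-1,22) [heading=90, draw]
FD 18: (-1,22) -> (-1,40) [heading=90, draw]
PD: pen down
FD 6: (-1,40) -> (-1,46) [heading=90, draw]
RT 132: heading 90 -> 318
FD 14: (-1,46) -> (9.404,36.632) [heading=318, draw]
LT 270: heading 318 -> 228
FD 17: (9.404,36.632) -> (-1.971,23.999) [heading=228, draw]
FD 12: (-1.971,23.999) -> (-10.001,15.081) [heading=228, draw]
FD 7: (-10.001,15.081) -> (-14.685,9.879) [heading=228, draw]
FD 8: (-14.685,9.879) -> (-20.038,3.934) [heading=228, draw]
FD 7: (-20.038,3.934) -> (-24.722,-1.268) [heading=228, draw]
PD: pen down
Final: pos=(-24.722,-1.268), heading=228, 11 segment(s) drawn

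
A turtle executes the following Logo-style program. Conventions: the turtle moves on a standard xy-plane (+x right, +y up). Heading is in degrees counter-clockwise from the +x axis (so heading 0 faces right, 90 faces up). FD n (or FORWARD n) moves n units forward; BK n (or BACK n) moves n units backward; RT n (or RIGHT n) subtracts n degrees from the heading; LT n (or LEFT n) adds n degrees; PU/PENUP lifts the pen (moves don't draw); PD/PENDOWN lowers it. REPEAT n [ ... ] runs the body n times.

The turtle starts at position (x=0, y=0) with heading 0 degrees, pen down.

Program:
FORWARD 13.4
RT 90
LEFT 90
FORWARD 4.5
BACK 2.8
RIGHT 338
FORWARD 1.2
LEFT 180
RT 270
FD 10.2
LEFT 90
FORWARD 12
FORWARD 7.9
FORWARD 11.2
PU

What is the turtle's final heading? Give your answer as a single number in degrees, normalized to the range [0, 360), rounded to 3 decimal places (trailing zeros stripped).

Executing turtle program step by step:
Start: pos=(0,0), heading=0, pen down
FD 13.4: (0,0) -> (13.4,0) [heading=0, draw]
RT 90: heading 0 -> 270
LT 90: heading 270 -> 0
FD 4.5: (13.4,0) -> (17.9,0) [heading=0, draw]
BK 2.8: (17.9,0) -> (15.1,0) [heading=0, draw]
RT 338: heading 0 -> 22
FD 1.2: (15.1,0) -> (16.213,0.45) [heading=22, draw]
LT 180: heading 22 -> 202
RT 270: heading 202 -> 292
FD 10.2: (16.213,0.45) -> (20.034,-9.008) [heading=292, draw]
LT 90: heading 292 -> 22
FD 12: (20.034,-9.008) -> (31.16,-4.512) [heading=22, draw]
FD 7.9: (31.16,-4.512) -> (38.485,-1.553) [heading=22, draw]
FD 11.2: (38.485,-1.553) -> (48.869,2.643) [heading=22, draw]
PU: pen up
Final: pos=(48.869,2.643), heading=22, 8 segment(s) drawn

Answer: 22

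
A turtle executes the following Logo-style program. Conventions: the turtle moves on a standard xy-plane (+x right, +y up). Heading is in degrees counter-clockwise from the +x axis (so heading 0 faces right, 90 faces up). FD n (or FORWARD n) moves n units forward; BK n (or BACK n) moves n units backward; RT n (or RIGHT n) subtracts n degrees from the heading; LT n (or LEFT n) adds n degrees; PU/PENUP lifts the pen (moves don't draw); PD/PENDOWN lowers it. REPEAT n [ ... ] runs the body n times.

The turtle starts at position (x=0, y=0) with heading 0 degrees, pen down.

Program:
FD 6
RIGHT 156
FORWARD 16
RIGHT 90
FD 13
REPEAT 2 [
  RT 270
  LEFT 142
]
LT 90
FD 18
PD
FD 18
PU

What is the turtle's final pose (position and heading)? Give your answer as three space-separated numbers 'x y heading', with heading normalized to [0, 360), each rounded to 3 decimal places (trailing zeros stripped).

Answer: 8.26 -23 308

Derivation:
Executing turtle program step by step:
Start: pos=(0,0), heading=0, pen down
FD 6: (0,0) -> (6,0) [heading=0, draw]
RT 156: heading 0 -> 204
FD 16: (6,0) -> (-8.617,-6.508) [heading=204, draw]
RT 90: heading 204 -> 114
FD 13: (-8.617,-6.508) -> (-13.904,5.368) [heading=114, draw]
REPEAT 2 [
  -- iteration 1/2 --
  RT 270: heading 114 -> 204
  LT 142: heading 204 -> 346
  -- iteration 2/2 --
  RT 270: heading 346 -> 76
  LT 142: heading 76 -> 218
]
LT 90: heading 218 -> 308
FD 18: (-13.904,5.368) -> (-2.822,-8.816) [heading=308, draw]
PD: pen down
FD 18: (-2.822,-8.816) -> (8.26,-23) [heading=308, draw]
PU: pen up
Final: pos=(8.26,-23), heading=308, 5 segment(s) drawn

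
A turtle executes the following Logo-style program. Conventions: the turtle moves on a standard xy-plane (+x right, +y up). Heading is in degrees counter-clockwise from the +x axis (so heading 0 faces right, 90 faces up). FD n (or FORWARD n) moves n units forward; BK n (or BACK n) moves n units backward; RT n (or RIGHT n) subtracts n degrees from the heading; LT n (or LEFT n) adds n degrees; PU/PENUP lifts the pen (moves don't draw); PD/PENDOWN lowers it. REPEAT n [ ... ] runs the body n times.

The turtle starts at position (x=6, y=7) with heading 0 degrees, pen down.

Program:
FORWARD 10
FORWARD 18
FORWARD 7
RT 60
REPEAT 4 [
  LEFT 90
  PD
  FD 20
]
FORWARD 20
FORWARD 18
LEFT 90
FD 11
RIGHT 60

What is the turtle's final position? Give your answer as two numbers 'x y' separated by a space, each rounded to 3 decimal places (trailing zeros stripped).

Answer: 69.526 -20.409

Derivation:
Executing turtle program step by step:
Start: pos=(6,7), heading=0, pen down
FD 10: (6,7) -> (16,7) [heading=0, draw]
FD 18: (16,7) -> (34,7) [heading=0, draw]
FD 7: (34,7) -> (41,7) [heading=0, draw]
RT 60: heading 0 -> 300
REPEAT 4 [
  -- iteration 1/4 --
  LT 90: heading 300 -> 30
  PD: pen down
  FD 20: (41,7) -> (58.321,17) [heading=30, draw]
  -- iteration 2/4 --
  LT 90: heading 30 -> 120
  PD: pen down
  FD 20: (58.321,17) -> (48.321,34.321) [heading=120, draw]
  -- iteration 3/4 --
  LT 90: heading 120 -> 210
  PD: pen down
  FD 20: (48.321,34.321) -> (31,24.321) [heading=210, draw]
  -- iteration 4/4 --
  LT 90: heading 210 -> 300
  PD: pen down
  FD 20: (31,24.321) -> (41,7) [heading=300, draw]
]
FD 20: (41,7) -> (51,-10.321) [heading=300, draw]
FD 18: (51,-10.321) -> (60,-25.909) [heading=300, draw]
LT 90: heading 300 -> 30
FD 11: (60,-25.909) -> (69.526,-20.409) [heading=30, draw]
RT 60: heading 30 -> 330
Final: pos=(69.526,-20.409), heading=330, 10 segment(s) drawn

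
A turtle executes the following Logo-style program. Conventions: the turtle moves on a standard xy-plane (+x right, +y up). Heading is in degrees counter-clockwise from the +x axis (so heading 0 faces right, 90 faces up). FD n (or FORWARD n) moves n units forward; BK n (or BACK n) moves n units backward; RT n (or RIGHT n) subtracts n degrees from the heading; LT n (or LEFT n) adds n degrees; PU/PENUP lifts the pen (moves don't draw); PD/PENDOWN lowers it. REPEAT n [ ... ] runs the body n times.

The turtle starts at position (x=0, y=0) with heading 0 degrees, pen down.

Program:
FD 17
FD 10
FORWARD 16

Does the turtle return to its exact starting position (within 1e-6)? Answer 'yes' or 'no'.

Executing turtle program step by step:
Start: pos=(0,0), heading=0, pen down
FD 17: (0,0) -> (17,0) [heading=0, draw]
FD 10: (17,0) -> (27,0) [heading=0, draw]
FD 16: (27,0) -> (43,0) [heading=0, draw]
Final: pos=(43,0), heading=0, 3 segment(s) drawn

Start position: (0, 0)
Final position: (43, 0)
Distance = 43; >= 1e-6 -> NOT closed

Answer: no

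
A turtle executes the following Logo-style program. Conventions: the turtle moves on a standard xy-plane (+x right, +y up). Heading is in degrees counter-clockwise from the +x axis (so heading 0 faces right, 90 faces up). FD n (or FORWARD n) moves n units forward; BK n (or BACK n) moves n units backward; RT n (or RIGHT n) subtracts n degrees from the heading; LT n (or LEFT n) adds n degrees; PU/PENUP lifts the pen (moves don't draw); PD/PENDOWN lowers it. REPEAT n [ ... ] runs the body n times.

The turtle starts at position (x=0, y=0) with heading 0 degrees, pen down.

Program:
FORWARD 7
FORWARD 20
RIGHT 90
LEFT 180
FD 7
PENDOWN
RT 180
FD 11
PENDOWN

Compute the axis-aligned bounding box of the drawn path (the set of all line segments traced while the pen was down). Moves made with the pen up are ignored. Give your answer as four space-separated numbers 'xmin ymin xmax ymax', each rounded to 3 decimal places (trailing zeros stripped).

Executing turtle program step by step:
Start: pos=(0,0), heading=0, pen down
FD 7: (0,0) -> (7,0) [heading=0, draw]
FD 20: (7,0) -> (27,0) [heading=0, draw]
RT 90: heading 0 -> 270
LT 180: heading 270 -> 90
FD 7: (27,0) -> (27,7) [heading=90, draw]
PD: pen down
RT 180: heading 90 -> 270
FD 11: (27,7) -> (27,-4) [heading=270, draw]
PD: pen down
Final: pos=(27,-4), heading=270, 4 segment(s) drawn

Segment endpoints: x in {0, 7, 27}, y in {-4, 0, 7}
xmin=0, ymin=-4, xmax=27, ymax=7

Answer: 0 -4 27 7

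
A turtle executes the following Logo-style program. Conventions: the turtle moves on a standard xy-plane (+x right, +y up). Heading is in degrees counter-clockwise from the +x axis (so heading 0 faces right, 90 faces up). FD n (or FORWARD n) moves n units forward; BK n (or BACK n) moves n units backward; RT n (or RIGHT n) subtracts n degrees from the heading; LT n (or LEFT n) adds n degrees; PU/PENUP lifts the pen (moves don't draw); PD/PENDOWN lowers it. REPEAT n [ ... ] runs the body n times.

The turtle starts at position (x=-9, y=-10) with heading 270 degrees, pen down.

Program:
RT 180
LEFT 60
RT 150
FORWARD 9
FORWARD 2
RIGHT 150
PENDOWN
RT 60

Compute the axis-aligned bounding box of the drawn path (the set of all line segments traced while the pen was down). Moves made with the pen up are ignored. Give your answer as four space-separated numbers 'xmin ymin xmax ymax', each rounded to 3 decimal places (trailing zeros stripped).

Answer: -9 -10 2 -10

Derivation:
Executing turtle program step by step:
Start: pos=(-9,-10), heading=270, pen down
RT 180: heading 270 -> 90
LT 60: heading 90 -> 150
RT 150: heading 150 -> 0
FD 9: (-9,-10) -> (0,-10) [heading=0, draw]
FD 2: (0,-10) -> (2,-10) [heading=0, draw]
RT 150: heading 0 -> 210
PD: pen down
RT 60: heading 210 -> 150
Final: pos=(2,-10), heading=150, 2 segment(s) drawn

Segment endpoints: x in {-9, 0, 2}, y in {-10}
xmin=-9, ymin=-10, xmax=2, ymax=-10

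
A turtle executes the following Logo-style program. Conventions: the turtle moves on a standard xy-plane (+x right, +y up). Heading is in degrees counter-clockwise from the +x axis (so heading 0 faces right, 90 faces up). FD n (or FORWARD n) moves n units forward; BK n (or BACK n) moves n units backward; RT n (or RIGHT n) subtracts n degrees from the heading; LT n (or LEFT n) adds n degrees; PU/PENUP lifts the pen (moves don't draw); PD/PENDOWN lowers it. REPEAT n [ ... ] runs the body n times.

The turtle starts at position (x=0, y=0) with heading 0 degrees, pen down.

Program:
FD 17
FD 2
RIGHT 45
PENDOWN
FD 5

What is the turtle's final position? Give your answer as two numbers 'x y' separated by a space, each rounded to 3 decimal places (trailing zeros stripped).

Executing turtle program step by step:
Start: pos=(0,0), heading=0, pen down
FD 17: (0,0) -> (17,0) [heading=0, draw]
FD 2: (17,0) -> (19,0) [heading=0, draw]
RT 45: heading 0 -> 315
PD: pen down
FD 5: (19,0) -> (22.536,-3.536) [heading=315, draw]
Final: pos=(22.536,-3.536), heading=315, 3 segment(s) drawn

Answer: 22.536 -3.536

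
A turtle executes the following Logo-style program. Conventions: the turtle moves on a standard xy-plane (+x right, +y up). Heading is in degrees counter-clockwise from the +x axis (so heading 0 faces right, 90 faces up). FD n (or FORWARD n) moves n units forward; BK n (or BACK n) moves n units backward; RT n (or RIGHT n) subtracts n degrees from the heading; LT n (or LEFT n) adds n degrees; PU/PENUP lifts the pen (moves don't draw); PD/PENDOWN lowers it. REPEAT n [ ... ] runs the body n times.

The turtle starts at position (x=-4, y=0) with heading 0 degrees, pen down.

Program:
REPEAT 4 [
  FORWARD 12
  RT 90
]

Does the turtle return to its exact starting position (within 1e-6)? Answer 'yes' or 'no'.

Answer: yes

Derivation:
Executing turtle program step by step:
Start: pos=(-4,0), heading=0, pen down
REPEAT 4 [
  -- iteration 1/4 --
  FD 12: (-4,0) -> (8,0) [heading=0, draw]
  RT 90: heading 0 -> 270
  -- iteration 2/4 --
  FD 12: (8,0) -> (8,-12) [heading=270, draw]
  RT 90: heading 270 -> 180
  -- iteration 3/4 --
  FD 12: (8,-12) -> (-4,-12) [heading=180, draw]
  RT 90: heading 180 -> 90
  -- iteration 4/4 --
  FD 12: (-4,-12) -> (-4,0) [heading=90, draw]
  RT 90: heading 90 -> 0
]
Final: pos=(-4,0), heading=0, 4 segment(s) drawn

Start position: (-4, 0)
Final position: (-4, 0)
Distance = 0; < 1e-6 -> CLOSED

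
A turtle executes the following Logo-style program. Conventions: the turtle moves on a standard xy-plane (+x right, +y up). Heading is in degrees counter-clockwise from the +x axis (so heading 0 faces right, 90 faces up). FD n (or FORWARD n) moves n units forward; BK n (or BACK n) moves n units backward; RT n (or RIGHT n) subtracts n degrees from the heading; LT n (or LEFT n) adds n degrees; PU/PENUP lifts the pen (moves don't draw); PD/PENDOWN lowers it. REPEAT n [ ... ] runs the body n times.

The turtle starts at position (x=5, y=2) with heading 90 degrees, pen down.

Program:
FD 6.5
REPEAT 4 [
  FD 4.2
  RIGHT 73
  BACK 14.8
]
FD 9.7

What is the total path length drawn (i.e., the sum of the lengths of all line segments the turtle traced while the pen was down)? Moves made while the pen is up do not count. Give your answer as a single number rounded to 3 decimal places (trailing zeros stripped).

Answer: 92.2

Derivation:
Executing turtle program step by step:
Start: pos=(5,2), heading=90, pen down
FD 6.5: (5,2) -> (5,8.5) [heading=90, draw]
REPEAT 4 [
  -- iteration 1/4 --
  FD 4.2: (5,8.5) -> (5,12.7) [heading=90, draw]
  RT 73: heading 90 -> 17
  BK 14.8: (5,12.7) -> (-9.153,8.373) [heading=17, draw]
  -- iteration 2/4 --
  FD 4.2: (-9.153,8.373) -> (-5.137,9.601) [heading=17, draw]
  RT 73: heading 17 -> 304
  BK 14.8: (-5.137,9.601) -> (-13.413,21.871) [heading=304, draw]
  -- iteration 3/4 --
  FD 4.2: (-13.413,21.871) -> (-11.064,18.389) [heading=304, draw]
  RT 73: heading 304 -> 231
  BK 14.8: (-11.064,18.389) -> (-1.75,29.89) [heading=231, draw]
  -- iteration 4/4 --
  FD 4.2: (-1.75,29.89) -> (-4.393,26.626) [heading=231, draw]
  RT 73: heading 231 -> 158
  BK 14.8: (-4.393,26.626) -> (9.329,21.082) [heading=158, draw]
]
FD 9.7: (9.329,21.082) -> (0.335,24.716) [heading=158, draw]
Final: pos=(0.335,24.716), heading=158, 10 segment(s) drawn

Segment lengths:
  seg 1: (5,2) -> (5,8.5), length = 6.5
  seg 2: (5,8.5) -> (5,12.7), length = 4.2
  seg 3: (5,12.7) -> (-9.153,8.373), length = 14.8
  seg 4: (-9.153,8.373) -> (-5.137,9.601), length = 4.2
  seg 5: (-5.137,9.601) -> (-13.413,21.871), length = 14.8
  seg 6: (-13.413,21.871) -> (-11.064,18.389), length = 4.2
  seg 7: (-11.064,18.389) -> (-1.75,29.89), length = 14.8
  seg 8: (-1.75,29.89) -> (-4.393,26.626), length = 4.2
  seg 9: (-4.393,26.626) -> (9.329,21.082), length = 14.8
  seg 10: (9.329,21.082) -> (0.335,24.716), length = 9.7
Total = 92.2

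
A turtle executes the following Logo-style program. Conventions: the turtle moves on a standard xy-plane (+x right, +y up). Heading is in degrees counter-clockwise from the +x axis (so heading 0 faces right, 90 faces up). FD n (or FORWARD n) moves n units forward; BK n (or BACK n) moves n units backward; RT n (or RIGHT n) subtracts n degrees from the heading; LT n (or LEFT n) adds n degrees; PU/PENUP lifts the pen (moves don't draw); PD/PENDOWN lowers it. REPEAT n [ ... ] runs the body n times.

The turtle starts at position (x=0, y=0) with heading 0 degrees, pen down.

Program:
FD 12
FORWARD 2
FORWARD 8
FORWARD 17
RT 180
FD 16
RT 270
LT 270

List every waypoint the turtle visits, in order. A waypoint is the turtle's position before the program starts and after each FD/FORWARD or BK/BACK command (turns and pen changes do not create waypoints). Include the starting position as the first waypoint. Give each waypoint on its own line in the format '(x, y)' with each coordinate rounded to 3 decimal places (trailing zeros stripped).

Executing turtle program step by step:
Start: pos=(0,0), heading=0, pen down
FD 12: (0,0) -> (12,0) [heading=0, draw]
FD 2: (12,0) -> (14,0) [heading=0, draw]
FD 8: (14,0) -> (22,0) [heading=0, draw]
FD 17: (22,0) -> (39,0) [heading=0, draw]
RT 180: heading 0 -> 180
FD 16: (39,0) -> (23,0) [heading=180, draw]
RT 270: heading 180 -> 270
LT 270: heading 270 -> 180
Final: pos=(23,0), heading=180, 5 segment(s) drawn
Waypoints (6 total):
(0, 0)
(12, 0)
(14, 0)
(22, 0)
(39, 0)
(23, 0)

Answer: (0, 0)
(12, 0)
(14, 0)
(22, 0)
(39, 0)
(23, 0)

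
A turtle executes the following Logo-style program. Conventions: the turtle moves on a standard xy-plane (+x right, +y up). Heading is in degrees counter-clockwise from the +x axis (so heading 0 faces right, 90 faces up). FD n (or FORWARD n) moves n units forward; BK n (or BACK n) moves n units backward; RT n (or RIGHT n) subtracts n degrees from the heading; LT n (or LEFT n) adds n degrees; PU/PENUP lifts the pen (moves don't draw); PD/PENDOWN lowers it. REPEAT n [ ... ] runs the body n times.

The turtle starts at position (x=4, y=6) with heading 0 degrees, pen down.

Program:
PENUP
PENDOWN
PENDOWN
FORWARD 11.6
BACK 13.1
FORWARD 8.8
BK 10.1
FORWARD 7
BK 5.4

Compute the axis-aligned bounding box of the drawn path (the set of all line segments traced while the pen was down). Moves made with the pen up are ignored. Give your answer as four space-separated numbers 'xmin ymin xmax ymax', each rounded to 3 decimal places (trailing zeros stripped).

Executing turtle program step by step:
Start: pos=(4,6), heading=0, pen down
PU: pen up
PD: pen down
PD: pen down
FD 11.6: (4,6) -> (15.6,6) [heading=0, draw]
BK 13.1: (15.6,6) -> (2.5,6) [heading=0, draw]
FD 8.8: (2.5,6) -> (11.3,6) [heading=0, draw]
BK 10.1: (11.3,6) -> (1.2,6) [heading=0, draw]
FD 7: (1.2,6) -> (8.2,6) [heading=0, draw]
BK 5.4: (8.2,6) -> (2.8,6) [heading=0, draw]
Final: pos=(2.8,6), heading=0, 6 segment(s) drawn

Segment endpoints: x in {1.2, 2.5, 2.8, 4, 8.2, 11.3, 15.6}, y in {6}
xmin=1.2, ymin=6, xmax=15.6, ymax=6

Answer: 1.2 6 15.6 6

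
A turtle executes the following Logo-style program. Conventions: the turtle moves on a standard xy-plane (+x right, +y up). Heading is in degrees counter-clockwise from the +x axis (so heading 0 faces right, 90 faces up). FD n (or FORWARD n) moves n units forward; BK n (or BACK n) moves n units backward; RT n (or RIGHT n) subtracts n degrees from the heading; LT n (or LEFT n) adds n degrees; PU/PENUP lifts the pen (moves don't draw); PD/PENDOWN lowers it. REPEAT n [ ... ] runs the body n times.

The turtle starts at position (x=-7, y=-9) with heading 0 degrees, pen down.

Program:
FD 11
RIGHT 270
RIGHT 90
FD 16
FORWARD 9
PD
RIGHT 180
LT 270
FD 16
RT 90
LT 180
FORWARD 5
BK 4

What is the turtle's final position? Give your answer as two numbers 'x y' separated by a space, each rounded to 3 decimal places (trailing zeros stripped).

Answer: 28 7

Derivation:
Executing turtle program step by step:
Start: pos=(-7,-9), heading=0, pen down
FD 11: (-7,-9) -> (4,-9) [heading=0, draw]
RT 270: heading 0 -> 90
RT 90: heading 90 -> 0
FD 16: (4,-9) -> (20,-9) [heading=0, draw]
FD 9: (20,-9) -> (29,-9) [heading=0, draw]
PD: pen down
RT 180: heading 0 -> 180
LT 270: heading 180 -> 90
FD 16: (29,-9) -> (29,7) [heading=90, draw]
RT 90: heading 90 -> 0
LT 180: heading 0 -> 180
FD 5: (29,7) -> (24,7) [heading=180, draw]
BK 4: (24,7) -> (28,7) [heading=180, draw]
Final: pos=(28,7), heading=180, 6 segment(s) drawn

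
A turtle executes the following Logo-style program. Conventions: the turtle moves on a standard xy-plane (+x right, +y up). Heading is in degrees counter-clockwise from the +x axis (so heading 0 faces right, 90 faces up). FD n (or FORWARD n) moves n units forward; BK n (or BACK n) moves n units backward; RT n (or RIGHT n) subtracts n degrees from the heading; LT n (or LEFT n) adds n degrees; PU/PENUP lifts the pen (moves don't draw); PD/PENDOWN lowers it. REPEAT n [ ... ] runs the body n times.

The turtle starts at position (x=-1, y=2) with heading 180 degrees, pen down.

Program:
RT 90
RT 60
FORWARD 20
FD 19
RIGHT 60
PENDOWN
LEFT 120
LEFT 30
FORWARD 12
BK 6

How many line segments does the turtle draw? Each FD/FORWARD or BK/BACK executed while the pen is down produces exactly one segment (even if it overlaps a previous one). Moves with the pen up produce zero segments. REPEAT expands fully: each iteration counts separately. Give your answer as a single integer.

Answer: 4

Derivation:
Executing turtle program step by step:
Start: pos=(-1,2), heading=180, pen down
RT 90: heading 180 -> 90
RT 60: heading 90 -> 30
FD 20: (-1,2) -> (16.321,12) [heading=30, draw]
FD 19: (16.321,12) -> (32.775,21.5) [heading=30, draw]
RT 60: heading 30 -> 330
PD: pen down
LT 120: heading 330 -> 90
LT 30: heading 90 -> 120
FD 12: (32.775,21.5) -> (26.775,31.892) [heading=120, draw]
BK 6: (26.775,31.892) -> (29.775,26.696) [heading=120, draw]
Final: pos=(29.775,26.696), heading=120, 4 segment(s) drawn
Segments drawn: 4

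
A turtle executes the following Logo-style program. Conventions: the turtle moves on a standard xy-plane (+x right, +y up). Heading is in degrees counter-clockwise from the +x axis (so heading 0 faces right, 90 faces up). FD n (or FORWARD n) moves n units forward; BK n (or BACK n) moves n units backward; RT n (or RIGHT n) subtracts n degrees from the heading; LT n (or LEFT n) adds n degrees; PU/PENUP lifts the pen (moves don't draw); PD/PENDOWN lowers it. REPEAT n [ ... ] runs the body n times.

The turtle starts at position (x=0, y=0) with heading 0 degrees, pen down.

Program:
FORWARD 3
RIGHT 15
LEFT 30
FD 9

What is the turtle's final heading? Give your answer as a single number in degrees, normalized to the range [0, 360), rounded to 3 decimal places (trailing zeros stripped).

Answer: 15

Derivation:
Executing turtle program step by step:
Start: pos=(0,0), heading=0, pen down
FD 3: (0,0) -> (3,0) [heading=0, draw]
RT 15: heading 0 -> 345
LT 30: heading 345 -> 15
FD 9: (3,0) -> (11.693,2.329) [heading=15, draw]
Final: pos=(11.693,2.329), heading=15, 2 segment(s) drawn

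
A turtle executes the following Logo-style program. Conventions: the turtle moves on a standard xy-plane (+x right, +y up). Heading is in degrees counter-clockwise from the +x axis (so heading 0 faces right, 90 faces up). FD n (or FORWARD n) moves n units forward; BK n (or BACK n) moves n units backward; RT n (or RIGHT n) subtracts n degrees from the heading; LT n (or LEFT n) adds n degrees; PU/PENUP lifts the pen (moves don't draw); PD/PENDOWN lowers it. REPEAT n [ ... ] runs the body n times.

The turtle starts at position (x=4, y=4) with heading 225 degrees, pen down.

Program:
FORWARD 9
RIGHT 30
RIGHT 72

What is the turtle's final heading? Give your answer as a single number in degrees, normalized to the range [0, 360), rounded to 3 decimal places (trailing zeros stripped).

Executing turtle program step by step:
Start: pos=(4,4), heading=225, pen down
FD 9: (4,4) -> (-2.364,-2.364) [heading=225, draw]
RT 30: heading 225 -> 195
RT 72: heading 195 -> 123
Final: pos=(-2.364,-2.364), heading=123, 1 segment(s) drawn

Answer: 123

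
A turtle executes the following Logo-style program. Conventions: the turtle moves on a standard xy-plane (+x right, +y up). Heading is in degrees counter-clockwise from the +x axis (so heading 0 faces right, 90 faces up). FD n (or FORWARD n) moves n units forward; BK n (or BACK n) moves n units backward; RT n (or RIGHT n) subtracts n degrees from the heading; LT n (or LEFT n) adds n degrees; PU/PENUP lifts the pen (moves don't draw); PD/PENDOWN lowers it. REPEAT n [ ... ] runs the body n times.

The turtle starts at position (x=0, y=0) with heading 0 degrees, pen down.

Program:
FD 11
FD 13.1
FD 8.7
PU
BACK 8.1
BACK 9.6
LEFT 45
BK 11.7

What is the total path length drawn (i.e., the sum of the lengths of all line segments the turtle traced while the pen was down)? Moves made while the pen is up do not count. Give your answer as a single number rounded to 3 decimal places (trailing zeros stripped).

Executing turtle program step by step:
Start: pos=(0,0), heading=0, pen down
FD 11: (0,0) -> (11,0) [heading=0, draw]
FD 13.1: (11,0) -> (24.1,0) [heading=0, draw]
FD 8.7: (24.1,0) -> (32.8,0) [heading=0, draw]
PU: pen up
BK 8.1: (32.8,0) -> (24.7,0) [heading=0, move]
BK 9.6: (24.7,0) -> (15.1,0) [heading=0, move]
LT 45: heading 0 -> 45
BK 11.7: (15.1,0) -> (6.827,-8.273) [heading=45, move]
Final: pos=(6.827,-8.273), heading=45, 3 segment(s) drawn

Segment lengths:
  seg 1: (0,0) -> (11,0), length = 11
  seg 2: (11,0) -> (24.1,0), length = 13.1
  seg 3: (24.1,0) -> (32.8,0), length = 8.7
Total = 32.8

Answer: 32.8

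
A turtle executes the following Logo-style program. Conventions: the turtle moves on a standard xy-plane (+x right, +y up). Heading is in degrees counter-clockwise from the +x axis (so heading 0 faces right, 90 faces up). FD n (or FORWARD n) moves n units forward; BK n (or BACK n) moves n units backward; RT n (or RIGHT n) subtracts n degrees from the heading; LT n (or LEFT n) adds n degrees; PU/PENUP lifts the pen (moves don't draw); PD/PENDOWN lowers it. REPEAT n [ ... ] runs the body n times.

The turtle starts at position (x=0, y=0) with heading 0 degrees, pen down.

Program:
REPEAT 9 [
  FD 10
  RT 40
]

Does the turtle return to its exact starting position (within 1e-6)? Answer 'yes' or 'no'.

Answer: yes

Derivation:
Executing turtle program step by step:
Start: pos=(0,0), heading=0, pen down
REPEAT 9 [
  -- iteration 1/9 --
  FD 10: (0,0) -> (10,0) [heading=0, draw]
  RT 40: heading 0 -> 320
  -- iteration 2/9 --
  FD 10: (10,0) -> (17.66,-6.428) [heading=320, draw]
  RT 40: heading 320 -> 280
  -- iteration 3/9 --
  FD 10: (17.66,-6.428) -> (19.397,-16.276) [heading=280, draw]
  RT 40: heading 280 -> 240
  -- iteration 4/9 --
  FD 10: (19.397,-16.276) -> (14.397,-24.936) [heading=240, draw]
  RT 40: heading 240 -> 200
  -- iteration 5/9 --
  FD 10: (14.397,-24.936) -> (5,-28.356) [heading=200, draw]
  RT 40: heading 200 -> 160
  -- iteration 6/9 --
  FD 10: (5,-28.356) -> (-4.397,-24.936) [heading=160, draw]
  RT 40: heading 160 -> 120
  -- iteration 7/9 --
  FD 10: (-4.397,-24.936) -> (-9.397,-16.276) [heading=120, draw]
  RT 40: heading 120 -> 80
  -- iteration 8/9 --
  FD 10: (-9.397,-16.276) -> (-7.66,-6.428) [heading=80, draw]
  RT 40: heading 80 -> 40
  -- iteration 9/9 --
  FD 10: (-7.66,-6.428) -> (0,0) [heading=40, draw]
  RT 40: heading 40 -> 0
]
Final: pos=(0,0), heading=0, 9 segment(s) drawn

Start position: (0, 0)
Final position: (0, 0)
Distance = 0; < 1e-6 -> CLOSED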